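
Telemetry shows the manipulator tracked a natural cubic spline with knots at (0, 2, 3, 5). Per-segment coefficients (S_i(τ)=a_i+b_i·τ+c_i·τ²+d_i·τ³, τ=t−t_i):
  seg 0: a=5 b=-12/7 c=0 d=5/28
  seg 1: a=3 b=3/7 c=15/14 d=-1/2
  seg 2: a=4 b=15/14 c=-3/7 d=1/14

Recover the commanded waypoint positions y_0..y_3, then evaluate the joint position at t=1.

y_0 = S_0(0) = a_0 = 5
y_1 = S_1(0) = a_1 = 3
y_2 = S_2(0) = a_2 = 4
y_3 = S_2(2) = 5
t_q=1 is in segment 0 (τ=1); S_0(τ)=97/28

y_0=5 y_1=3 y_2=4 y_3=5
S(1) = 97/28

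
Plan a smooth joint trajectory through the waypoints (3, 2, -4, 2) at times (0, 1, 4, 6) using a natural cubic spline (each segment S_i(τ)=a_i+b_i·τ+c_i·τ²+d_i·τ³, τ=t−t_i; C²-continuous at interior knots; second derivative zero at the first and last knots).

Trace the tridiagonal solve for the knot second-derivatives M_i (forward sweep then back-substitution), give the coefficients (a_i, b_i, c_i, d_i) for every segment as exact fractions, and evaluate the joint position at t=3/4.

  seg 0: a=3 b=-46/71 c=0 d=-25/71
  seg 1: a=2 b=-121/71 c=-75/71 d=68/213
  seg 2: a=-4 b=41/71 c=129/71 d=-43/142
S(3/4) = 10749/4544

Δ: Δ0=-1, Δ1=-2, Δ2=3
row 1: diag=8, rhs=-6; c'=3/8, d'=-3/4
row 2: denom=10−3·3/8=71/8; d'=(30−3·-3/4)/(71/8)=258/71
back: M2=258/71
back: M1=-3/4−3/8·258/71=-150/71
M: M0=0, M1=-150/71, M2=258/71, M3=0
seg 0: a=3, c=M0/2=0, d=(M1−M0)/(6·1)=-25/71, b=Δ0−h0·(2M0+M1)/6=-46/71
seg 1: a=2, c=M1/2=-75/71, d=(M2−M1)/(6·3)=68/213, b=Δ1−h1·(2M1+M2)/6=-121/71
seg 2: a=-4, c=M2/2=129/71, d=(M3−M2)/(6·2)=-43/142, b=Δ2−h2·(2M2+M3)/6=41/71
t_q=3/4 → seg 0, τ=3/4; S=3+-46/71·τ+0·τ²+-25/71·τ³=10749/4544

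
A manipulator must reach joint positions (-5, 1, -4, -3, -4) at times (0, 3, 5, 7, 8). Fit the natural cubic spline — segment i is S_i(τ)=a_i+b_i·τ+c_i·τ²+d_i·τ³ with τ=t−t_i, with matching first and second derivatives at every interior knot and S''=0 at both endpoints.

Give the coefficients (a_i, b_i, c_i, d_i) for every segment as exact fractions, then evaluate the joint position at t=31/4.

Δ: Δ0=2, Δ1=-5/2, Δ2=1/2, Δ3=-1
row 1: diag=10, rhs=-27; c'=1/5, d'=-27/10
row 2: denom=8−2·1/5=38/5; d'=(18−2·-27/10)/(38/5)=117/38
row 3: denom=6−2·5/19=104/19; d'=(-9−2·117/38)/(104/19)=-36/13
back: M3=-36/13
back: M2=117/38−5/19·-36/13=99/26
back: M1=-27/10−1/5·99/26=-45/13
M: M0=0, M1=-45/13, M2=99/26, M3=-36/13, M4=0
seg 0: a=-5, c=M0/2=0, d=(M1−M0)/(6·3)=-5/26, b=Δ0−h0·(2M0+M1)/6=97/26
seg 1: a=1, c=M1/2=-45/26, d=(M2−M1)/(6·2)=63/104, b=Δ1−h1·(2M1+M2)/6=-19/13
seg 2: a=-4, c=M2/2=99/52, d=(M3−M2)/(6·2)=-57/104, b=Δ2−h2·(2M2+M3)/6=-29/26
seg 3: a=-3, c=M3/2=-18/13, d=(M4−M3)/(6·1)=6/13, b=Δ3−h3·(2M3+M4)/6=-1/13
t_q=31/4 → seg 3, τ=3/4; S=-3+-1/13·τ+-18/13·τ²+6/13·τ³=-1515/416

  seg 0: a=-5 b=97/26 c=0 d=-5/26
  seg 1: a=1 b=-19/13 c=-45/26 d=63/104
  seg 2: a=-4 b=-29/26 c=99/52 d=-57/104
  seg 3: a=-3 b=-1/13 c=-18/13 d=6/13
S(31/4) = -1515/416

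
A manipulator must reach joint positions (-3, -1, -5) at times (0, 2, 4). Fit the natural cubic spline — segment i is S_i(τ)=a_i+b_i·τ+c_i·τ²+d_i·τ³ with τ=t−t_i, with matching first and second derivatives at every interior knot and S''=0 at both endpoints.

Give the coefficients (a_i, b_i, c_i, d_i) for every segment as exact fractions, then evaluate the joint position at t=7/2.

Δ: Δ0=1, Δ1=-2
row 1: diag=8, rhs=-18; c'=1/4, d'=-9/4
back: M1=-9/4
M: M0=0, M1=-9/4, M2=0
seg 0: a=-3, c=M0/2=0, d=(M1−M0)/(6·2)=-3/16, b=Δ0−h0·(2M0+M1)/6=7/4
seg 1: a=-1, c=M1/2=-9/8, d=(M2−M1)/(6·2)=3/16, b=Δ1−h1·(2M1+M2)/6=-1/2
t_q=7/2 → seg 1, τ=3/2; S=-1+-1/2·τ+-9/8·τ²+3/16·τ³=-467/128

  seg 0: a=-3 b=7/4 c=0 d=-3/16
  seg 1: a=-1 b=-1/2 c=-9/8 d=3/16
S(7/2) = -467/128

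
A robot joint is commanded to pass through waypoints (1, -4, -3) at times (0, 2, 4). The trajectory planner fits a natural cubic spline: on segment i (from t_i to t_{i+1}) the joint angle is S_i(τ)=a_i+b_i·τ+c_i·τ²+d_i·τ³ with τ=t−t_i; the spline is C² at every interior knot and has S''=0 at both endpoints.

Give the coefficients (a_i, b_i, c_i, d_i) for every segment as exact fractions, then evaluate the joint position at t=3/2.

  seg 0: a=1 b=-13/4 c=0 d=3/16
  seg 1: a=-4 b=-1 c=9/8 d=-3/16
S(3/2) = -415/128

Δ: Δ0=-5/2, Δ1=1/2
row 1: diag=8, rhs=18; c'=1/4, d'=9/4
back: M1=9/4
M: M0=0, M1=9/4, M2=0
seg 0: a=1, c=M0/2=0, d=(M1−M0)/(6·2)=3/16, b=Δ0−h0·(2M0+M1)/6=-13/4
seg 1: a=-4, c=M1/2=9/8, d=(M2−M1)/(6·2)=-3/16, b=Δ1−h1·(2M1+M2)/6=-1
t_q=3/2 → seg 0, τ=3/2; S=1+-13/4·τ+0·τ²+3/16·τ³=-415/128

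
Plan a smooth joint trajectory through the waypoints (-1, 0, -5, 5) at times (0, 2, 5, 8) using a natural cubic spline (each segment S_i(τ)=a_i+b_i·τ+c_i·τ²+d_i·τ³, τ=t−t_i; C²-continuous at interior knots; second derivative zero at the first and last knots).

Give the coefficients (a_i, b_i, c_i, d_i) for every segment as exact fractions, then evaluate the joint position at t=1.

  seg 0: a=-1 b=275/222 c=0 d=-41/222
  seg 1: a=0 b=-217/222 c=-41/37 d=65/222
  seg 2: a=-5 b=31/111 c=113/74 d=-113/666
S(1) = 2/37

Δ: Δ0=1/2, Δ1=-5/3, Δ2=10/3
row 1: diag=10, rhs=-13; c'=3/10, d'=-13/10
row 2: denom=12−3·3/10=111/10; d'=(30−3·-13/10)/(111/10)=113/37
back: M2=113/37
back: M1=-13/10−3/10·113/37=-82/37
M: M0=0, M1=-82/37, M2=113/37, M3=0
seg 0: a=-1, c=M0/2=0, d=(M1−M0)/(6·2)=-41/222, b=Δ0−h0·(2M0+M1)/6=275/222
seg 1: a=0, c=M1/2=-41/37, d=(M2−M1)/(6·3)=65/222, b=Δ1−h1·(2M1+M2)/6=-217/222
seg 2: a=-5, c=M2/2=113/74, d=(M3−M2)/(6·3)=-113/666, b=Δ2−h2·(2M2+M3)/6=31/111
t_q=1 → seg 0, τ=1; S=-1+275/222·τ+0·τ²+-41/222·τ³=2/37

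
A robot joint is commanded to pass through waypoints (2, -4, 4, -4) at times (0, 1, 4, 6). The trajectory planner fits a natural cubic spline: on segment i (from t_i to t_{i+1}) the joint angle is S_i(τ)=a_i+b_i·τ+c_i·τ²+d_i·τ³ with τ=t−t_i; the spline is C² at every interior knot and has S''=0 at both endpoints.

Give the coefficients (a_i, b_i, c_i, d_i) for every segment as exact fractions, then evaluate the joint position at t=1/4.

  seg 0: a=2 b=-1598/213 c=0 d=320/213
  seg 1: a=-4 b=-638/213 c=320/71 d=-62/71
  seg 2: a=4 b=100/213 c=-238/71 d=119/213
S(1/4) = 21/142

Δ: Δ0=-6, Δ1=8/3, Δ2=-4
row 1: diag=8, rhs=52; c'=3/8, d'=13/2
row 2: denom=10−3·3/8=71/8; d'=(-40−3·13/2)/(71/8)=-476/71
back: M2=-476/71
back: M1=13/2−3/8·-476/71=640/71
M: M0=0, M1=640/71, M2=-476/71, M3=0
seg 0: a=2, c=M0/2=0, d=(M1−M0)/(6·1)=320/213, b=Δ0−h0·(2M0+M1)/6=-1598/213
seg 1: a=-4, c=M1/2=320/71, d=(M2−M1)/(6·3)=-62/71, b=Δ1−h1·(2M1+M2)/6=-638/213
seg 2: a=4, c=M2/2=-238/71, d=(M3−M2)/(6·2)=119/213, b=Δ2−h2·(2M2+M3)/6=100/213
t_q=1/4 → seg 0, τ=1/4; S=2+-1598/213·τ+0·τ²+320/213·τ³=21/142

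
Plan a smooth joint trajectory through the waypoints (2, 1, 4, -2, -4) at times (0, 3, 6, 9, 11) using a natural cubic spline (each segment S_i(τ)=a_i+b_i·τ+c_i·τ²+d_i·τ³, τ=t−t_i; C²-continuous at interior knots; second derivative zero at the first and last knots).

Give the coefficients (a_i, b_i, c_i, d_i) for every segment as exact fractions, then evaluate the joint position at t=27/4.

Δ: Δ0=-1/3, Δ1=1, Δ2=-2, Δ3=-1
row 1: diag=12, rhs=8; c'=1/4, d'=2/3
row 2: denom=12−3·1/4=45/4; d'=(-18−3·2/3)/(45/4)=-16/9
row 3: denom=10−3·4/15=46/5; d'=(6−3·-16/9)/(46/5)=85/69
back: M3=85/69
back: M2=-16/9−4/15·85/69=-436/207
back: M1=2/3−1/4·-436/207=247/207
M: M0=0, M1=247/207, M2=-436/207, M3=85/69, M4=0
seg 0: a=2, c=M0/2=0, d=(M1−M0)/(6·3)=247/3726, b=Δ0−h0·(2M0+M1)/6=-385/414
seg 1: a=1, c=M1/2=247/414, d=(M2−M1)/(6·3)=-683/3726, b=Δ1−h1·(2M1+M2)/6=178/207
seg 2: a=4, c=M2/2=-218/207, d=(M3−M2)/(6·3)=691/3726, b=Δ2−h2·(2M2+M3)/6=-211/414
seg 3: a=-2, c=M3/2=85/138, d=(M4−M3)/(6·2)=-85/828, b=Δ3−h3·(2M3+M4)/6=-377/207
t_q=27/4 → seg 2, τ=3/4; S=4+-211/414·τ+-218/207·τ²+691/3726·τ³=9137/2944

  seg 0: a=2 b=-385/414 c=0 d=247/3726
  seg 1: a=1 b=178/207 c=247/414 d=-683/3726
  seg 2: a=4 b=-211/414 c=-218/207 d=691/3726
  seg 3: a=-2 b=-377/207 c=85/138 d=-85/828
S(27/4) = 9137/2944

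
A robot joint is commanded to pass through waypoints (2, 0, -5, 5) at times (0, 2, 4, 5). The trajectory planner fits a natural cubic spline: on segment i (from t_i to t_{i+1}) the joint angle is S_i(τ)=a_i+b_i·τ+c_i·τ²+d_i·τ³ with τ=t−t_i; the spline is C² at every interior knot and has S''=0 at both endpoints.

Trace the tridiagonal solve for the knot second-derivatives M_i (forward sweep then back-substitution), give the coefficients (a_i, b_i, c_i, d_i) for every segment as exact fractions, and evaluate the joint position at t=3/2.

  seg 0: a=2 b=6/11 c=0 d=-17/44
  seg 1: a=0 b=-45/11 c=-51/22 d=137/88
  seg 2: a=-5 b=117/22 c=309/44 d=-103/44
S(3/2) = 533/352

Δ: Δ0=-1, Δ1=-5/2, Δ2=10
row 1: diag=8, rhs=-9; c'=1/4, d'=-9/8
row 2: denom=6−2·1/4=11/2; d'=(75−2·-9/8)/(11/2)=309/22
back: M2=309/22
back: M1=-9/8−1/4·309/22=-51/11
M: M0=0, M1=-51/11, M2=309/22, M3=0
seg 0: a=2, c=M0/2=0, d=(M1−M0)/(6·2)=-17/44, b=Δ0−h0·(2M0+M1)/6=6/11
seg 1: a=0, c=M1/2=-51/22, d=(M2−M1)/(6·2)=137/88, b=Δ1−h1·(2M1+M2)/6=-45/11
seg 2: a=-5, c=M2/2=309/44, d=(M3−M2)/(6·1)=-103/44, b=Δ2−h2·(2M2+M3)/6=117/22
t_q=3/2 → seg 0, τ=3/2; S=2+6/11·τ+0·τ²+-17/44·τ³=533/352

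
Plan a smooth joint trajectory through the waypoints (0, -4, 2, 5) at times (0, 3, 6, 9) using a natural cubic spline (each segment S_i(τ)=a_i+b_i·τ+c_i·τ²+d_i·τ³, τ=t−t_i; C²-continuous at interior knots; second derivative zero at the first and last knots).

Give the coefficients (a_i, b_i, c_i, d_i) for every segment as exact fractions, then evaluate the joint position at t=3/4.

Δ: Δ0=-4/3, Δ1=2, Δ2=1
row 1: diag=12, rhs=20; c'=1/4, d'=5/3
row 2: denom=12−3·1/4=45/4; d'=(-6−3·5/3)/(45/4)=-44/45
back: M2=-44/45
back: M1=5/3−1/4·-44/45=86/45
M: M0=0, M1=86/45, M2=-44/45, M3=0
seg 0: a=0, c=M0/2=0, d=(M1−M0)/(6·3)=43/405, b=Δ0−h0·(2M0+M1)/6=-103/45
seg 1: a=-4, c=M1/2=43/45, d=(M2−M1)/(6·3)=-13/81, b=Δ1−h1·(2M1+M2)/6=26/45
seg 2: a=2, c=M2/2=-22/45, d=(M3−M2)/(6·3)=22/405, b=Δ2−h2·(2M2+M3)/6=89/45
t_q=3/4 → seg 0, τ=3/4; S=0+-103/45·τ+0·τ²+43/405·τ³=-107/64

  seg 0: a=0 b=-103/45 c=0 d=43/405
  seg 1: a=-4 b=26/45 c=43/45 d=-13/81
  seg 2: a=2 b=89/45 c=-22/45 d=22/405
S(3/4) = -107/64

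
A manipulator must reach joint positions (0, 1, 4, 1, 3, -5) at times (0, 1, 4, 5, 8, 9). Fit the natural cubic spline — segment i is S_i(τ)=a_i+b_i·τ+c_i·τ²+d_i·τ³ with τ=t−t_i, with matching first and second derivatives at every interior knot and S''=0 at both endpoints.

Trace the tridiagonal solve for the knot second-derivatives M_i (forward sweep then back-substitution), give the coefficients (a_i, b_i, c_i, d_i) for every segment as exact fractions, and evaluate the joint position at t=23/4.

  seg 0: a=0 b=305/423 c=0 d=118/423
  seg 1: a=1 b=659/423 c=118/141 d=-1298/3807
  seg 2: a=4 b=-1111/423 c=-944/423 d=262/141
  seg 3: a=1 b=-641/423 c=1414/423 d=-3319/3807
  seg 4: a=3 b=-2114/423 c=-635/141 d=635/423
S(23/4) = 4139/3008

Δ: Δ0=1, Δ1=1, Δ2=-3, Δ3=2/3, Δ4=-8
row 1: diag=8, rhs=0; c'=3/8, d'=0
row 2: denom=8−3·3/8=55/8; d'=(-24−3·0)/(55/8)=-192/55
row 3: denom=8−1·8/55=432/55; d'=(22−1·-192/55)/(432/55)=701/216
row 4: denom=8−3·55/144=329/48; d'=(-52−3·701/216)/(329/48)=-1270/141
back: M4=-1270/141
back: M3=701/216−55/144·-1270/141=2828/423
back: M2=-192/55−8/55·2828/423=-1888/423
back: M1=0−3/8·-1888/423=236/141
M: M0=0, M1=236/141, M2=-1888/423, M3=2828/423, M4=-1270/141, M5=0
seg 0: a=0, c=M0/2=0, d=(M1−M0)/(6·1)=118/423, b=Δ0−h0·(2M0+M1)/6=305/423
seg 1: a=1, c=M1/2=118/141, d=(M2−M1)/(6·3)=-1298/3807, b=Δ1−h1·(2M1+M2)/6=659/423
seg 2: a=4, c=M2/2=-944/423, d=(M3−M2)/(6·1)=262/141, b=Δ2−h2·(2M2+M3)/6=-1111/423
seg 3: a=1, c=M3/2=1414/423, d=(M4−M3)/(6·3)=-3319/3807, b=Δ3−h3·(2M3+M4)/6=-641/423
seg 4: a=3, c=M4/2=-635/141, d=(M5−M4)/(6·1)=635/423, b=Δ4−h4·(2M4+M5)/6=-2114/423
t_q=23/4 → seg 3, τ=3/4; S=1+-641/423·τ+1414/423·τ²+-3319/3807·τ³=4139/3008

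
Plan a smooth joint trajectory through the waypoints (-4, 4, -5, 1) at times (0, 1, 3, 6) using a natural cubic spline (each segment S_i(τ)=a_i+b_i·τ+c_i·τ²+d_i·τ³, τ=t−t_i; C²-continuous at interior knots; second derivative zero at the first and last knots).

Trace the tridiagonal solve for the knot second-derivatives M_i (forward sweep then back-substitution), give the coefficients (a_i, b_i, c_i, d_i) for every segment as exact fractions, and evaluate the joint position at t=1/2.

  seg 0: a=-4 b=293/28 c=0 d=-69/28
  seg 1: a=4 b=43/14 c=-207/28 d=101/56
  seg 2: a=-5 b=-34/7 c=24/7 d=-8/21
S(1/2) = 207/224

Δ: Δ0=8, Δ1=-9/2, Δ2=2
row 1: diag=6, rhs=-75; c'=1/3, d'=-25/2
row 2: denom=10−2·1/3=28/3; d'=(39−2·-25/2)/(28/3)=48/7
back: M2=48/7
back: M1=-25/2−1/3·48/7=-207/14
M: M0=0, M1=-207/14, M2=48/7, M3=0
seg 0: a=-4, c=M0/2=0, d=(M1−M0)/(6·1)=-69/28, b=Δ0−h0·(2M0+M1)/6=293/28
seg 1: a=4, c=M1/2=-207/28, d=(M2−M1)/(6·2)=101/56, b=Δ1−h1·(2M1+M2)/6=43/14
seg 2: a=-5, c=M2/2=24/7, d=(M3−M2)/(6·3)=-8/21, b=Δ2−h2·(2M2+M3)/6=-34/7
t_q=1/2 → seg 0, τ=1/2; S=-4+293/28·τ+0·τ²+-69/28·τ³=207/224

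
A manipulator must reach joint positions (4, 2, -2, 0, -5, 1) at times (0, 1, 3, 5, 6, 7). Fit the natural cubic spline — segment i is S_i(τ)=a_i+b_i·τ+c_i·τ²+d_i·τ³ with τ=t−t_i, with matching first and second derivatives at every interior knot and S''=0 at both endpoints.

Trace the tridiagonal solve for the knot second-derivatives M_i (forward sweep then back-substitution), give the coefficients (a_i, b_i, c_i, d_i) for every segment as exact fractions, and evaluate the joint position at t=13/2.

  seg 0: a=4 b=-777/458 c=0 d=-139/458
  seg 1: a=2 b=-597/229 c=-417/458 d=139/229
  seg 2: a=-2 b=237/229 c=1251/458 d=-1259/916
  seg 3: a=0 b=-1038/229 c=-1263/229 d=1156/229
  seg 4: a=-5 b=-96/229 c=2205/229 d=-735/229
S(13/2) = -5869/1832

Δ: Δ0=-2, Δ1=-2, Δ2=1, Δ3=-5, Δ4=6
row 1: diag=6, rhs=0; c'=1/3, d'=0
row 2: denom=8−2·1/3=22/3; d'=(18−2·0)/(22/3)=27/11
row 3: denom=6−2·3/11=60/11; d'=(-36−2·27/11)/(60/11)=-15/2
row 4: denom=4−1·11/60=229/60; d'=(66−1·-15/2)/(229/60)=4410/229
back: M4=4410/229
back: M3=-15/2−11/60·4410/229=-2526/229
back: M2=27/11−3/11·-2526/229=1251/229
back: M1=0−1/3·1251/229=-417/229
M: M0=0, M1=-417/229, M2=1251/229, M3=-2526/229, M4=4410/229, M5=0
seg 0: a=4, c=M0/2=0, d=(M1−M0)/(6·1)=-139/458, b=Δ0−h0·(2M0+M1)/6=-777/458
seg 1: a=2, c=M1/2=-417/458, d=(M2−M1)/(6·2)=139/229, b=Δ1−h1·(2M1+M2)/6=-597/229
seg 2: a=-2, c=M2/2=1251/458, d=(M3−M2)/(6·2)=-1259/916, b=Δ2−h2·(2M2+M3)/6=237/229
seg 3: a=0, c=M3/2=-1263/229, d=(M4−M3)/(6·1)=1156/229, b=Δ3−h3·(2M3+M4)/6=-1038/229
seg 4: a=-5, c=M4/2=2205/229, d=(M5−M4)/(6·1)=-735/229, b=Δ4−h4·(2M4+M5)/6=-96/229
t_q=13/2 → seg 4, τ=1/2; S=-5+-96/229·τ+2205/229·τ²+-735/229·τ³=-5869/1832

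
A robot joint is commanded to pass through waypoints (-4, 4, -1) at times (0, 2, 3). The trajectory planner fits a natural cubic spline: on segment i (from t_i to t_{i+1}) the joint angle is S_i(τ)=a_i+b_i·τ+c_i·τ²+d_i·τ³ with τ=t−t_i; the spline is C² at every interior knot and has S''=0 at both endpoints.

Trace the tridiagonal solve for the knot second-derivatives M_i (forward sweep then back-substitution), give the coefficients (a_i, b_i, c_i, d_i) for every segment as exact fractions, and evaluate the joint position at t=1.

Δ: Δ0=4, Δ1=-5
row 1: diag=6, rhs=-54; c'=1/6, d'=-9
back: M1=-9
M: M0=0, M1=-9, M2=0
seg 0: a=-4, c=M0/2=0, d=(M1−M0)/(6·2)=-3/4, b=Δ0−h0·(2M0+M1)/6=7
seg 1: a=4, c=M1/2=-9/2, d=(M2−M1)/(6·1)=3/2, b=Δ1−h1·(2M1+M2)/6=-2
t_q=1 → seg 0, τ=1; S=-4+7·τ+0·τ²+-3/4·τ³=9/4

  seg 0: a=-4 b=7 c=0 d=-3/4
  seg 1: a=4 b=-2 c=-9/2 d=3/2
S(1) = 9/4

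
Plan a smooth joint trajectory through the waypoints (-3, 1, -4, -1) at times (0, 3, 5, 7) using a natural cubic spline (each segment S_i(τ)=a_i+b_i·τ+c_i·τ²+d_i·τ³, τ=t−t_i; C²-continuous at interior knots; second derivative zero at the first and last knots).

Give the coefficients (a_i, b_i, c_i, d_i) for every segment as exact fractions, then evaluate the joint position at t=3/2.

Δ: Δ0=4/3, Δ1=-5/2, Δ2=3/2
row 1: diag=10, rhs=-23; c'=1/5, d'=-23/10
row 2: denom=8−2·1/5=38/5; d'=(24−2·-23/10)/(38/5)=143/38
back: M2=143/38
back: M1=-23/10−1/5·143/38=-58/19
M: M0=0, M1=-58/19, M2=143/38, M3=0
seg 0: a=-3, c=M0/2=0, d=(M1−M0)/(6·3)=-29/171, b=Δ0−h0·(2M0+M1)/6=163/57
seg 1: a=1, c=M1/2=-29/19, d=(M2−M1)/(6·2)=259/456, b=Δ1−h1·(2M1+M2)/6=-98/57
seg 2: a=-4, c=M2/2=143/76, d=(M3−M2)/(6·2)=-143/456, b=Δ2−h2·(2M2+M3)/6=-115/114
t_q=3/2 → seg 0, τ=3/2; S=-3+163/57·τ+0·τ²+-29/171·τ³=109/152

  seg 0: a=-3 b=163/57 c=0 d=-29/171
  seg 1: a=1 b=-98/57 c=-29/19 d=259/456
  seg 2: a=-4 b=-115/114 c=143/76 d=-143/456
S(3/2) = 109/152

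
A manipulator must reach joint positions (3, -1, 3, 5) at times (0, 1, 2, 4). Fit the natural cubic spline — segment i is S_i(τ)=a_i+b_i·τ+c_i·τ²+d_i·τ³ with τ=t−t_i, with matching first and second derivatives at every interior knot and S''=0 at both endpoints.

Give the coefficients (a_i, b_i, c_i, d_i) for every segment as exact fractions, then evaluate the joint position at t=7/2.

Δ: Δ0=-4, Δ1=4, Δ2=1
row 1: diag=4, rhs=48; c'=1/4, d'=12
row 2: denom=6−1·1/4=23/4; d'=(-18−1·12)/(23/4)=-120/23
back: M2=-120/23
back: M1=12−1/4·-120/23=306/23
M: M0=0, M1=306/23, M2=-120/23, M3=0
seg 0: a=3, c=M0/2=0, d=(M1−M0)/(6·1)=51/23, b=Δ0−h0·(2M0+M1)/6=-143/23
seg 1: a=-1, c=M1/2=153/23, d=(M2−M1)/(6·1)=-71/23, b=Δ1−h1·(2M1+M2)/6=10/23
seg 2: a=3, c=M2/2=-60/23, d=(M3−M2)/(6·2)=10/23, b=Δ2−h2·(2M2+M3)/6=103/23
t_q=7/2 → seg 2, τ=3/2; S=3+103/23·τ+-60/23·τ²+10/23·τ³=489/92

  seg 0: a=3 b=-143/23 c=0 d=51/23
  seg 1: a=-1 b=10/23 c=153/23 d=-71/23
  seg 2: a=3 b=103/23 c=-60/23 d=10/23
S(7/2) = 489/92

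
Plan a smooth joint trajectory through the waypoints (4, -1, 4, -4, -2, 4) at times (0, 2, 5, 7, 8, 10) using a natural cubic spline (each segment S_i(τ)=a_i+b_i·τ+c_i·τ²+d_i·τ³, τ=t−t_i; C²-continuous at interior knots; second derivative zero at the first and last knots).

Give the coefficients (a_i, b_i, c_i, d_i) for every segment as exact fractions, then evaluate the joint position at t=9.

  seg 0: a=4 b=-14027/3534 c=0 d=649/1767
  seg 1: a=-1 b=1549/3534 c=1298/589 d=-6341/10602
  seg 2: a=4 b=-4396/1767 c=-3745/1178 d=8563/7068
  seg 3: a=-4 b=-1177/1767 c=2409/589 d=-2516/1767
  seg 4: a=-2 b=5729/1767 c=-107/589 d=107/3534
S(9) = 1285/1178

Δ: Δ0=-5/2, Δ1=5/3, Δ2=-4, Δ3=2, Δ4=3
row 1: diag=10, rhs=25; c'=3/10, d'=5/2
row 2: denom=10−3·3/10=91/10; d'=(-34−3·5/2)/(91/10)=-415/91
row 3: denom=6−2·20/91=506/91; d'=(36−2·-415/91)/(506/91)=2053/253
row 4: denom=6−1·91/506=2945/506; d'=(6−1·2053/253)/(2945/506)=-214/589
back: M4=-214/589
back: M3=2053/253−91/506·-214/589=4818/589
back: M2=-415/91−20/91·4818/589=-3745/589
back: M1=5/2−3/10·-3745/589=2596/589
M: M0=0, M1=2596/589, M2=-3745/589, M3=4818/589, M4=-214/589, M5=0
seg 0: a=4, c=M0/2=0, d=(M1−M0)/(6·2)=649/1767, b=Δ0−h0·(2M0+M1)/6=-14027/3534
seg 1: a=-1, c=M1/2=1298/589, d=(M2−M1)/(6·3)=-6341/10602, b=Δ1−h1·(2M1+M2)/6=1549/3534
seg 2: a=4, c=M2/2=-3745/1178, d=(M3−M2)/(6·2)=8563/7068, b=Δ2−h2·(2M2+M3)/6=-4396/1767
seg 3: a=-4, c=M3/2=2409/589, d=(M4−M3)/(6·1)=-2516/1767, b=Δ3−h3·(2M3+M4)/6=-1177/1767
seg 4: a=-2, c=M4/2=-107/589, d=(M5−M4)/(6·2)=107/3534, b=Δ4−h4·(2M4+M5)/6=5729/1767
t_q=9 → seg 4, τ=1; S=-2+5729/1767·τ+-107/589·τ²+107/3534·τ³=1285/1178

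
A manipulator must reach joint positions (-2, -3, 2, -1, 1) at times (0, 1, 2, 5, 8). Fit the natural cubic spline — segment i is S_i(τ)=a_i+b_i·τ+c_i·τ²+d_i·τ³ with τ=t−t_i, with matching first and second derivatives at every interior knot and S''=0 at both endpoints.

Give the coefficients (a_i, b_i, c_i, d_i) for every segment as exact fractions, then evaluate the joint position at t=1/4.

  seg 0: a=-2 b=-935/336 c=0 d=599/336
  seg 1: a=-3 b=431/168 c=599/112 d=-979/336
  seg 2: a=2 b=217/48 c=-95/28 d=1565/3024
  seg 3: a=-1 b=-313/168 c=425/336 d=-425/3024
S(1/4) = -19123/7168

Δ: Δ0=-1, Δ1=5, Δ2=-1, Δ3=2/3
row 1: diag=4, rhs=36; c'=1/4, d'=9
row 2: denom=8−1·1/4=31/4; d'=(-36−1·9)/(31/4)=-180/31
row 3: denom=12−3·12/31=336/31; d'=(10−3·-180/31)/(336/31)=425/168
back: M3=425/168
back: M2=-180/31−12/31·425/168=-95/14
back: M1=9−1/4·-95/14=599/56
M: M0=0, M1=599/56, M2=-95/14, M3=425/168, M4=0
seg 0: a=-2, c=M0/2=0, d=(M1−M0)/(6·1)=599/336, b=Δ0−h0·(2M0+M1)/6=-935/336
seg 1: a=-3, c=M1/2=599/112, d=(M2−M1)/(6·1)=-979/336, b=Δ1−h1·(2M1+M2)/6=431/168
seg 2: a=2, c=M2/2=-95/28, d=(M3−M2)/(6·3)=1565/3024, b=Δ2−h2·(2M2+M3)/6=217/48
seg 3: a=-1, c=M3/2=425/336, d=(M4−M3)/(6·3)=-425/3024, b=Δ3−h3·(2M3+M4)/6=-313/168
t_q=1/4 → seg 0, τ=1/4; S=-2+-935/336·τ+0·τ²+599/336·τ³=-19123/7168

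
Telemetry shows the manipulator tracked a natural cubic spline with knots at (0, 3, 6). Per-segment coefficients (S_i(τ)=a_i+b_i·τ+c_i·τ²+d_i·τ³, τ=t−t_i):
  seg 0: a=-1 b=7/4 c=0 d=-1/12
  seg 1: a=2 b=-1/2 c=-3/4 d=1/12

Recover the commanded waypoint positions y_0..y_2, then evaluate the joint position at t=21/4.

y_0=-1 y_1=2 y_2=-4
S(21/4) = -505/256

y_0 = S_0(0) = a_0 = -1
y_1 = S_1(0) = a_1 = 2
y_2 = S_1(3) = -4
t_q=21/4 is in segment 1 (τ=9/4); S_1(τ)=-505/256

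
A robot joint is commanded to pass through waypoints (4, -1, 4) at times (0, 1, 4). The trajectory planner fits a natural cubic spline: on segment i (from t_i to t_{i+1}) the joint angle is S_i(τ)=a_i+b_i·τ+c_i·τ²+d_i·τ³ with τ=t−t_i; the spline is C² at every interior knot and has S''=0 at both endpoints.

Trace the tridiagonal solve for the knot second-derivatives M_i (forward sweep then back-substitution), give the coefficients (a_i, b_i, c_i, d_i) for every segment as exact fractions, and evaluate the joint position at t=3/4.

Δ: Δ0=-5, Δ1=5/3
row 1: diag=8, rhs=40; c'=3/8, d'=5
back: M1=5
M: M0=0, M1=5, M2=0
seg 0: a=4, c=M0/2=0, d=(M1−M0)/(6·1)=5/6, b=Δ0−h0·(2M0+M1)/6=-35/6
seg 1: a=-1, c=M1/2=5/2, d=(M2−M1)/(6·3)=-5/18, b=Δ1−h1·(2M1+M2)/6=-10/3
t_q=3/4 → seg 0, τ=3/4; S=4+-35/6·τ+0·τ²+5/6·τ³=-3/128

  seg 0: a=4 b=-35/6 c=0 d=5/6
  seg 1: a=-1 b=-10/3 c=5/2 d=-5/18
S(3/4) = -3/128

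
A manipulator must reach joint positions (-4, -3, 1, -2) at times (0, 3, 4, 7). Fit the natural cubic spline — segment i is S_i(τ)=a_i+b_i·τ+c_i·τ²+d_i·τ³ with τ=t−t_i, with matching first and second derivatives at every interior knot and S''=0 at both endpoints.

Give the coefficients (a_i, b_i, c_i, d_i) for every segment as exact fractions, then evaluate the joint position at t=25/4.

Δ: Δ0=1/3, Δ1=4, Δ2=-1
row 1: diag=8, rhs=22; c'=1/8, d'=11/4
row 2: denom=8−1·1/8=63/8; d'=(-30−1·11/4)/(63/8)=-262/63
back: M2=-262/63
back: M1=11/4−1/8·-262/63=206/63
M: M0=0, M1=206/63, M2=-262/63, M3=0
seg 0: a=-4, c=M0/2=0, d=(M1−M0)/(6·3)=103/567, b=Δ0−h0·(2M0+M1)/6=-82/63
seg 1: a=-3, c=M1/2=103/63, d=(M2−M1)/(6·1)=-26/21, b=Δ1−h1·(2M1+M2)/6=227/63
seg 2: a=1, c=M2/2=-131/63, d=(M3−M2)/(6·3)=131/567, b=Δ2−h2·(2M2+M3)/6=199/63
t_q=25/4 → seg 2, τ=9/4; S=1+199/63·τ+-131/63·τ²+131/567·τ³=95/448

  seg 0: a=-4 b=-82/63 c=0 d=103/567
  seg 1: a=-3 b=227/63 c=103/63 d=-26/21
  seg 2: a=1 b=199/63 c=-131/63 d=131/567
S(25/4) = 95/448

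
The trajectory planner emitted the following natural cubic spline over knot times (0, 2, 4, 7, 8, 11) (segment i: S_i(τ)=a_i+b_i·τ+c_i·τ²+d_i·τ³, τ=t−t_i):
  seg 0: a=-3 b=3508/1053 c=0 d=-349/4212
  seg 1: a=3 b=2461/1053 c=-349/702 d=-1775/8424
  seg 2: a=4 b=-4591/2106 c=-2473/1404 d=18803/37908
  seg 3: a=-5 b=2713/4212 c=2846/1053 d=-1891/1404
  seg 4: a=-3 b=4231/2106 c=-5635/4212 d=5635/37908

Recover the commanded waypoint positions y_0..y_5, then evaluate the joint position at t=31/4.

y_0 = S_0(0) = a_0 = -3
y_1 = S_1(0) = a_1 = 3
y_2 = S_2(0) = a_2 = 4
y_3 = S_3(0) = a_3 = -5
y_4 = S_4(0) = a_4 = -3
y_5 = S_4(3) = -5
t_q=31/4 is in segment 3 (τ=3/4); S_3(τ)=-320321/89856

y_0=-3 y_1=3 y_2=4 y_3=-5 y_4=-3 y_5=-5
S(31/4) = -320321/89856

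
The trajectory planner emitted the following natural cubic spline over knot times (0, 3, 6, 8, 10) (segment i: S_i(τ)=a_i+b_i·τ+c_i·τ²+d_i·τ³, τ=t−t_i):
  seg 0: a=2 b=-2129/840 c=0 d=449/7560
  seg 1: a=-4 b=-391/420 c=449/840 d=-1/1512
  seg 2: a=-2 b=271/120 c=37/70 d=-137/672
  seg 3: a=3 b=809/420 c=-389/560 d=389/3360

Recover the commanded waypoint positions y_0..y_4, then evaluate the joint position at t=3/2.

y_0=2 y_1=-4 y_2=-2 y_3=3 y_4=5
S(3/2) = -3587/2240

y_0 = S_0(0) = a_0 = 2
y_1 = S_1(0) = a_1 = -4
y_2 = S_2(0) = a_2 = -2
y_3 = S_3(0) = a_3 = 3
y_4 = S_3(2) = 5
t_q=3/2 is in segment 0 (τ=3/2); S_0(τ)=-3587/2240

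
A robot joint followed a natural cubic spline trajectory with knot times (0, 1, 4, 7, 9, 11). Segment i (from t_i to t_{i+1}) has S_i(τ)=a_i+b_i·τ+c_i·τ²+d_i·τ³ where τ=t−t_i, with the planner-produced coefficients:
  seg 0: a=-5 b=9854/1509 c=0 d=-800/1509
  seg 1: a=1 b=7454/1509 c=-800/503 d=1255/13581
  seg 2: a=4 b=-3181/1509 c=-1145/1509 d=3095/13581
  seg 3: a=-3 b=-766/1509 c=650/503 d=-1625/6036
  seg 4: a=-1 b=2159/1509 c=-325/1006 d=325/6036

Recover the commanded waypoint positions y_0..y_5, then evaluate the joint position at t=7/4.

y_0=-5 y_1=1 y_2=4 y_3=-3 y_4=-1 y_5=1
S(7/4) = 123911/32192

y_0 = S_0(0) = a_0 = -5
y_1 = S_1(0) = a_1 = 1
y_2 = S_2(0) = a_2 = 4
y_3 = S_3(0) = a_3 = -3
y_4 = S_4(0) = a_4 = -1
y_5 = S_4(2) = 1
t_q=7/4 is in segment 1 (τ=3/4); S_1(τ)=123911/32192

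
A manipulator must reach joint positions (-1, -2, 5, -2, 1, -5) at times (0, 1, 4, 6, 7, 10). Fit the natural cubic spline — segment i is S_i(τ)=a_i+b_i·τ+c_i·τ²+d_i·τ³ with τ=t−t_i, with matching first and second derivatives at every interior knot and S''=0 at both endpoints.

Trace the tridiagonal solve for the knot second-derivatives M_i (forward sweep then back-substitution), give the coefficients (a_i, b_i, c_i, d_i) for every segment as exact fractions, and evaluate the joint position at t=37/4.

Δ: Δ0=-1, Δ1=7/3, Δ2=-7/2, Δ3=3, Δ4=-2
row 1: diag=8, rhs=20; c'=3/8, d'=5/2
row 2: denom=10−3·3/8=71/8; d'=(-35−3·5/2)/(71/8)=-340/71
row 3: denom=6−2·16/71=394/71; d'=(39−2·-340/71)/(394/71)=3449/394
row 4: denom=8−1·71/394=3081/394; d'=(-30−1·3449/394)/(3081/394)=-15269/3081
back: M4=-15269/3081
back: M3=3449/394−71/394·-15269/3081=29722/3081
back: M2=-340/71−16/71·29722/3081=-21452/3081
back: M1=5/2−3/8·-21452/3081=5249/1027
M: M0=0, M1=5249/1027, M2=-21452/3081, M3=29722/3081, M4=-15269/3081, M5=0
seg 0: a=-1, c=M0/2=0, d=(M1−M0)/(6·1)=5249/6162, b=Δ0−h0·(2M0+M1)/6=-11411/6162
seg 1: a=-2, c=M1/2=5249/2054, d=(M2−M1)/(6·3)=-37199/55458, b=Δ1−h1·(2M1+M2)/6=2168/3081
seg 2: a=5, c=M2/2=-10726/3081, d=(M3−M2)/(6·2)=2843/2054, b=Δ2−h2·(2M2+M3)/6=-983/474
seg 3: a=-2, c=M3/2=14861/3081, d=(M4−M3)/(6·1)=-4999/2054, b=Δ3−h3·(2M3+M4)/6=3761/6162
seg 4: a=1, c=M4/2=-15269/6162, d=(M5−M4)/(6·3)=15269/55458, b=Δ4−h4·(2M4+M5)/6=9107/3081
t_q=37/4 → seg 4, τ=9/4; S=1+9107/3081·τ+-15269/6162·τ²+15269/55458·τ³=-231061/131456

  seg 0: a=-1 b=-11411/6162 c=0 d=5249/6162
  seg 1: a=-2 b=2168/3081 c=5249/2054 d=-37199/55458
  seg 2: a=5 b=-983/474 c=-10726/3081 d=2843/2054
  seg 3: a=-2 b=3761/6162 c=14861/3081 d=-4999/2054
  seg 4: a=1 b=9107/3081 c=-15269/6162 d=15269/55458
S(37/4) = -231061/131456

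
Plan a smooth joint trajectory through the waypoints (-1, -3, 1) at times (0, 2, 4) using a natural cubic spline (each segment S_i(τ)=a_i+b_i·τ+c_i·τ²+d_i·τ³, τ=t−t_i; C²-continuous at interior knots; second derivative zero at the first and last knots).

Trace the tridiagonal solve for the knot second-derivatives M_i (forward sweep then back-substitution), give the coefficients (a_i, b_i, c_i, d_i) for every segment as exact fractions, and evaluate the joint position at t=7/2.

  seg 0: a=-1 b=-7/4 c=0 d=3/16
  seg 1: a=-3 b=1/2 c=9/8 d=-3/16
S(7/2) = -45/128

Δ: Δ0=-1, Δ1=2
row 1: diag=8, rhs=18; c'=1/4, d'=9/4
back: M1=9/4
M: M0=0, M1=9/4, M2=0
seg 0: a=-1, c=M0/2=0, d=(M1−M0)/(6·2)=3/16, b=Δ0−h0·(2M0+M1)/6=-7/4
seg 1: a=-3, c=M1/2=9/8, d=(M2−M1)/(6·2)=-3/16, b=Δ1−h1·(2M1+M2)/6=1/2
t_q=7/2 → seg 1, τ=3/2; S=-3+1/2·τ+9/8·τ²+-3/16·τ³=-45/128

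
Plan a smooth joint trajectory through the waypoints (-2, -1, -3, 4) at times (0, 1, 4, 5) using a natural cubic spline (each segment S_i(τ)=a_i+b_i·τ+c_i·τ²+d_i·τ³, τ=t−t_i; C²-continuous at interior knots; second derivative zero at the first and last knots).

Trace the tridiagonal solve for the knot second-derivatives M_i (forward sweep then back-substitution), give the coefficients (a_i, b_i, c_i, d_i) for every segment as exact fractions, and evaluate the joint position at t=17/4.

Δ: Δ0=1, Δ1=-2/3, Δ2=7
row 1: diag=8, rhs=-10; c'=3/8, d'=-5/4
row 2: denom=8−3·3/8=55/8; d'=(46−3·-5/4)/(55/8)=398/55
back: M2=398/55
back: M1=-5/4−3/8·398/55=-218/55
M: M0=0, M1=-218/55, M2=398/55, M3=0
seg 0: a=-2, c=M0/2=0, d=(M1−M0)/(6·1)=-109/165, b=Δ0−h0·(2M0+M1)/6=274/165
seg 1: a=-1, c=M1/2=-109/55, d=(M2−M1)/(6·3)=28/45, b=Δ1−h1·(2M1+M2)/6=-53/165
seg 2: a=-3, c=M2/2=199/55, d=(M3−M2)/(6·1)=-199/165, b=Δ2−h2·(2M2+M3)/6=757/165
t_q=17/4 → seg 2, τ=1/4; S=-3+757/165·τ+199/55·τ²+-199/165·τ³=-5793/3520

  seg 0: a=-2 b=274/165 c=0 d=-109/165
  seg 1: a=-1 b=-53/165 c=-109/55 d=28/45
  seg 2: a=-3 b=757/165 c=199/55 d=-199/165
S(17/4) = -5793/3520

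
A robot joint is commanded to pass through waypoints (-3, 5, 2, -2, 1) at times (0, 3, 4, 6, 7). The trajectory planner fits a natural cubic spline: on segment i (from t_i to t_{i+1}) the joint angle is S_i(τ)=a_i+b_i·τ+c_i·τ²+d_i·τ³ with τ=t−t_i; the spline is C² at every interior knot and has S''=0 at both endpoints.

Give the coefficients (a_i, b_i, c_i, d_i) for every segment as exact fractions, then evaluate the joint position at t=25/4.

  seg 0: a=-3 b=1798/375 c=0 d=-266/1125
  seg 1: a=5 b=-596/375 c=-266/125 d=269/375
  seg 2: a=2 b=-277/75 c=3/125 d=617/1500
  seg 3: a=-2 b=502/375 c=623/250 d=-623/750
S(25/4) = -24361/16000

Δ: Δ0=8/3, Δ1=-3, Δ2=-2, Δ3=3
row 1: diag=8, rhs=-34; c'=1/8, d'=-17/4
row 2: denom=6−1·1/8=47/8; d'=(6−1·-17/4)/(47/8)=82/47
row 3: denom=6−2·16/47=250/47; d'=(30−2·82/47)/(250/47)=623/125
back: M3=623/125
back: M2=82/47−16/47·623/125=6/125
back: M1=-17/4−1/8·6/125=-532/125
M: M0=0, M1=-532/125, M2=6/125, M3=623/125, M4=0
seg 0: a=-3, c=M0/2=0, d=(M1−M0)/(6·3)=-266/1125, b=Δ0−h0·(2M0+M1)/6=1798/375
seg 1: a=5, c=M1/2=-266/125, d=(M2−M1)/(6·1)=269/375, b=Δ1−h1·(2M1+M2)/6=-596/375
seg 2: a=2, c=M2/2=3/125, d=(M3−M2)/(6·2)=617/1500, b=Δ2−h2·(2M2+M3)/6=-277/75
seg 3: a=-2, c=M3/2=623/250, d=(M4−M3)/(6·1)=-623/750, b=Δ3−h3·(2M3+M4)/6=502/375
t_q=25/4 → seg 3, τ=1/4; S=-2+502/375·τ+623/250·τ²+-623/750·τ³=-24361/16000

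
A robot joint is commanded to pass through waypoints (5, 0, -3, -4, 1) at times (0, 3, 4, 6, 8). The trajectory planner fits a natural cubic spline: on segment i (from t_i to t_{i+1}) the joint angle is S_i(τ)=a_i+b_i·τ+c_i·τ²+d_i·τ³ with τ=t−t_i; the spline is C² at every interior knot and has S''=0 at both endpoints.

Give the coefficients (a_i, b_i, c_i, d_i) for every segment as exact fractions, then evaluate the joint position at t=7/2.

  seg 0: a=5 b=-533/516 c=0 d=-109/1548
  seg 1: a=0 b=-757/258 c=-109/172 d=293/516
  seg 2: a=-3 b=-1289/516 c=46/43 d=-73/2064
  seg 3: a=-4 b=175/129 c=295/344 d=-295/2064
S(7/2) = -2139/1376

Δ: Δ0=-5/3, Δ1=-3, Δ2=-1/2, Δ3=5/2
row 1: diag=8, rhs=-8; c'=1/8, d'=-1
row 2: denom=6−1·1/8=47/8; d'=(15−1·-1)/(47/8)=128/47
row 3: denom=8−2·16/47=344/47; d'=(18−2·128/47)/(344/47)=295/172
back: M3=295/172
back: M2=128/47−16/47·295/172=92/43
back: M1=-1−1/8·92/43=-109/86
M: M0=0, M1=-109/86, M2=92/43, M3=295/172, M4=0
seg 0: a=5, c=M0/2=0, d=(M1−M0)/(6·3)=-109/1548, b=Δ0−h0·(2M0+M1)/6=-533/516
seg 1: a=0, c=M1/2=-109/172, d=(M2−M1)/(6·1)=293/516, b=Δ1−h1·(2M1+M2)/6=-757/258
seg 2: a=-3, c=M2/2=46/43, d=(M3−M2)/(6·2)=-73/2064, b=Δ2−h2·(2M2+M3)/6=-1289/516
seg 3: a=-4, c=M3/2=295/344, d=(M4−M3)/(6·2)=-295/2064, b=Δ3−h3·(2M3+M4)/6=175/129
t_q=7/2 → seg 1, τ=1/2; S=0+-757/258·τ+-109/172·τ²+293/516·τ³=-2139/1376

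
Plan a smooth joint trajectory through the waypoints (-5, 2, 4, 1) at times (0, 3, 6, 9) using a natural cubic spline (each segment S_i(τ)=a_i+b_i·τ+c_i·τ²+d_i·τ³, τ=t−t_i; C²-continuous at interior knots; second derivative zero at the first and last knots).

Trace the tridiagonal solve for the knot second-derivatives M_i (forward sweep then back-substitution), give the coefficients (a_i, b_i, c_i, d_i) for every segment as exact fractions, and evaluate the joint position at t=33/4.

Δ: Δ0=7/3, Δ1=2/3, Δ2=-1
row 1: diag=12, rhs=-10; c'=1/4, d'=-5/6
row 2: denom=12−3·1/4=45/4; d'=(-10−3·-5/6)/(45/4)=-2/3
back: M2=-2/3
back: M1=-5/6−1/4·-2/3=-2/3
M: M0=0, M1=-2/3, M2=-2/3, M3=0
seg 0: a=-5, c=M0/2=0, d=(M1−M0)/(6·3)=-1/27, b=Δ0−h0·(2M0+M1)/6=8/3
seg 1: a=2, c=M1/2=-1/3, d=(M2−M1)/(6·3)=0, b=Δ1−h1·(2M1+M2)/6=5/3
seg 2: a=4, c=M2/2=-1/3, d=(M3−M2)/(6·3)=1/27, b=Δ2−h2·(2M2+M3)/6=-1/3
t_q=33/4 → seg 2, τ=9/4; S=4+-1/3·τ+-1/3·τ²+1/27·τ³=127/64

  seg 0: a=-5 b=8/3 c=0 d=-1/27
  seg 1: a=2 b=5/3 c=-1/3 d=0
  seg 2: a=4 b=-1/3 c=-1/3 d=1/27
S(33/4) = 127/64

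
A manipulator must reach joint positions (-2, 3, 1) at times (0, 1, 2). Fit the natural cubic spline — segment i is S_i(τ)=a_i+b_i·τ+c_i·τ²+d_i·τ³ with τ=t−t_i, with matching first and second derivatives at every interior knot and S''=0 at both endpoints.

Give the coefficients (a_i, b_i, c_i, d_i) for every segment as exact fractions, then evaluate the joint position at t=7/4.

Δ: Δ0=5, Δ1=-2
row 1: diag=4, rhs=-42; c'=1/4, d'=-21/2
back: M1=-21/2
M: M0=0, M1=-21/2, M2=0
seg 0: a=-2, c=M0/2=0, d=(M1−M0)/(6·1)=-7/4, b=Δ0−h0·(2M0+M1)/6=27/4
seg 1: a=3, c=M1/2=-21/4, d=(M2−M1)/(6·1)=7/4, b=Δ1−h1·(2M1+M2)/6=3/2
t_q=7/4 → seg 1, τ=3/4; S=3+3/2·τ+-21/4·τ²+7/4·τ³=489/256

  seg 0: a=-2 b=27/4 c=0 d=-7/4
  seg 1: a=3 b=3/2 c=-21/4 d=7/4
S(7/4) = 489/256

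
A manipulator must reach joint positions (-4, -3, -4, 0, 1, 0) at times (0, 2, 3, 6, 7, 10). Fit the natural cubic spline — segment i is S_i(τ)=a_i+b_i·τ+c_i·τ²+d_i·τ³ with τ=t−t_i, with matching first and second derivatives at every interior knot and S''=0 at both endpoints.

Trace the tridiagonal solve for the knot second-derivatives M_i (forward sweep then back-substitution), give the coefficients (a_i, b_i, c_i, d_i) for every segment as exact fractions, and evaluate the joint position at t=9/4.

Δ: Δ0=1/2, Δ1=-1, Δ2=4/3, Δ3=1, Δ4=-1/3
row 1: diag=6, rhs=-9; c'=1/6, d'=-3/2
row 2: denom=8−1·1/6=47/6; d'=(14−1·-3/2)/(47/6)=93/47
row 3: denom=8−3·18/47=322/47; d'=(-2−3·93/47)/(322/47)=-373/322
row 4: denom=8−1·47/322=2529/322; d'=(-8−1·-373/322)/(2529/322)=-2203/2529
back: M4=-2203/2529
back: M3=-373/322−47/322·-2203/2529=-2608/2529
back: M2=93/47−18/47·-2608/2529=667/281
back: M1=-3/2−1/6·667/281=-1598/843
M: M0=0, M1=-1598/843, M2=667/281, M3=-2608/2529, M4=-2203/2529, M5=0
seg 0: a=-4, c=M0/2=0, d=(M1−M0)/(6·2)=-799/5058, b=Δ0−h0·(2M0+M1)/6=5725/5058
seg 1: a=-3, c=M1/2=-799/843, d=(M2−M1)/(6·1)=3599/5058, b=Δ1−h1·(2M1+M2)/6=-3863/5058
seg 2: a=-4, c=M2/2=667/562, d=(M3−M2)/(6·3)=-8611/45522, b=Δ2−h2·(2M2+M3)/6=-1327/2529
seg 3: a=0, c=M3/2=-1304/2529, d=(M4−M3)/(6·1)=15/562, b=Δ3−h3·(2M3+M4)/6=7531/5058
seg 4: a=1, c=M4/2=-2203/5058, d=(M5−M4)/(6·3)=2203/45522, b=Δ4−h4·(2M4+M5)/6=1360/2529
t_q=9/4 → seg 1, τ=1/4; S=-3+-3863/5058·τ+-799/843·τ²+3599/5058·τ³=-349507/107904

  seg 0: a=-4 b=5725/5058 c=0 d=-799/5058
  seg 1: a=-3 b=-3863/5058 c=-799/843 d=3599/5058
  seg 2: a=-4 b=-1327/2529 c=667/562 d=-8611/45522
  seg 3: a=0 b=7531/5058 c=-1304/2529 d=15/562
  seg 4: a=1 b=1360/2529 c=-2203/5058 d=2203/45522
S(9/4) = -349507/107904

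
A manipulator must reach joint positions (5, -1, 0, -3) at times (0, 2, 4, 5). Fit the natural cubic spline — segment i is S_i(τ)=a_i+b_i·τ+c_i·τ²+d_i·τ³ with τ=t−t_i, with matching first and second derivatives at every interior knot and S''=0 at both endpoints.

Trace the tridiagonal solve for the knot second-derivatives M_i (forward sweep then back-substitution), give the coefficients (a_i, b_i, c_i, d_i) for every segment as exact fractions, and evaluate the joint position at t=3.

Δ: Δ0=-3, Δ1=1/2, Δ2=-3
row 1: diag=8, rhs=21; c'=1/4, d'=21/8
row 2: denom=6−2·1/4=11/2; d'=(-21−2·21/8)/(11/2)=-105/22
back: M2=-105/22
back: M1=21/8−1/4·-105/22=42/11
M: M0=0, M1=42/11, M2=-105/22, M3=0
seg 0: a=5, c=M0/2=0, d=(M1−M0)/(6·2)=7/22, b=Δ0−h0·(2M0+M1)/6=-47/11
seg 1: a=-1, c=M1/2=21/11, d=(M2−M1)/(6·2)=-63/88, b=Δ1−h1·(2M1+M2)/6=-5/11
seg 2: a=0, c=M2/2=-105/44, d=(M3−M2)/(6·1)=35/44, b=Δ2−h2·(2M2+M3)/6=-31/22
t_q=3 → seg 1, τ=1; S=-1+-5/11·τ+21/11·τ²+-63/88·τ³=-23/88

  seg 0: a=5 b=-47/11 c=0 d=7/22
  seg 1: a=-1 b=-5/11 c=21/11 d=-63/88
  seg 2: a=0 b=-31/22 c=-105/44 d=35/44
S(3) = -23/88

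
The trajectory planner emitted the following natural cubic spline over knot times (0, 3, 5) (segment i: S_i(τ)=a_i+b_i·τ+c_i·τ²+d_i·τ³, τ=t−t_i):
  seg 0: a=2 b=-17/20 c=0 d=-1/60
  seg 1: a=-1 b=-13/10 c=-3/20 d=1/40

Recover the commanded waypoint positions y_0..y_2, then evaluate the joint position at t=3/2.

y_0=2 y_1=-1 y_2=-4
S(3/2) = 107/160

y_0 = S_0(0) = a_0 = 2
y_1 = S_1(0) = a_1 = -1
y_2 = S_1(2) = -4
t_q=3/2 is in segment 0 (τ=3/2); S_0(τ)=107/160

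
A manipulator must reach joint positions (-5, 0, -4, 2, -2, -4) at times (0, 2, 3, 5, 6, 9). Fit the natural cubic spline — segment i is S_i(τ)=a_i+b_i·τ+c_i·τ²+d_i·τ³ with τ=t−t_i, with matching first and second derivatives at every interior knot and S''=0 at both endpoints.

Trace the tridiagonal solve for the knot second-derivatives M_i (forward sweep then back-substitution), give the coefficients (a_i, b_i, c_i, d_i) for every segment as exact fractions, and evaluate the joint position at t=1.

  seg 0: a=-5 b=46667/8718 c=0 d=-3109/4359
  seg 1: a=0 b=-27949/8718 c=-6218/1453 d=30385/8718
  seg 2: a=-4 b=-5705/4359 c=17949/2906 d=-35065/17436
  seg 3: a=2 b=-3206/4359 c=-8558/1453 d=11444/4359
  seg 4: a=-2 b=-20222/4359 c=2886/1453 d=-962/4359
S(1) = -1047/2906

Δ: Δ0=5/2, Δ1=-4, Δ2=3, Δ3=-4, Δ4=-2/3
row 1: diag=6, rhs=-39; c'=1/6, d'=-13/2
row 2: denom=6−1·1/6=35/6; d'=(42−1·-13/2)/(35/6)=291/35
row 3: denom=6−2·12/35=186/35; d'=(-42−2·291/35)/(186/35)=-342/31
row 4: denom=8−1·35/186=1453/186; d'=(20−1·-342/31)/(1453/186)=5772/1453
back: M4=5772/1453
back: M3=-342/31−35/186·5772/1453=-17116/1453
back: M2=291/35−12/35·-17116/1453=17949/1453
back: M1=-13/2−1/6·17949/1453=-12436/1453
M: M0=0, M1=-12436/1453, M2=17949/1453, M3=-17116/1453, M4=5772/1453, M5=0
seg 0: a=-5, c=M0/2=0, d=(M1−M0)/(6·2)=-3109/4359, b=Δ0−h0·(2M0+M1)/6=46667/8718
seg 1: a=0, c=M1/2=-6218/1453, d=(M2−M1)/(6·1)=30385/8718, b=Δ1−h1·(2M1+M2)/6=-27949/8718
seg 2: a=-4, c=M2/2=17949/2906, d=(M3−M2)/(6·2)=-35065/17436, b=Δ2−h2·(2M2+M3)/6=-5705/4359
seg 3: a=2, c=M3/2=-8558/1453, d=(M4−M3)/(6·1)=11444/4359, b=Δ3−h3·(2M3+M4)/6=-3206/4359
seg 4: a=-2, c=M4/2=2886/1453, d=(M5−M4)/(6·3)=-962/4359, b=Δ4−h4·(2M4+M5)/6=-20222/4359
t_q=1 → seg 0, τ=1; S=-5+46667/8718·τ+0·τ²+-3109/4359·τ³=-1047/2906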